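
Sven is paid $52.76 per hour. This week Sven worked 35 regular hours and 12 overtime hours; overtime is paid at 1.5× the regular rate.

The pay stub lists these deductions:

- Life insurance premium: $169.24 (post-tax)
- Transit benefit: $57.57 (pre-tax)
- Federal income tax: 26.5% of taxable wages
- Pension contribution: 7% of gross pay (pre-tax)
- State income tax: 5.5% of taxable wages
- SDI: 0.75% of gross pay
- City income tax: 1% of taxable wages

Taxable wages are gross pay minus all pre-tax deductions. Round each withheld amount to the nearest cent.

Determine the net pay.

Regular pay: 35 × $52.76 = $1,846.60
Overtime pay: 12 × $52.76 × 1.5 = $949.68
Gross pay = $1,846.60 + $949.68 = $2,796.28
Transit benefit: $57.57
Pension contribution: $2,796.28 × 0.07 = $195.74
Pre-tax total = $57.57 + $195.74 = $253.31
Taxable wages = $2,796.28 − $253.31 = $2,542.97
State income tax: $2,542.97 × 0.055 = $139.86
City income tax: $2,542.97 × 0.01 = $25.43
Federal income tax: $2,542.97 × 0.265 = $673.89
SDI: $2,796.28 × 0.0075 = $20.97
Life insurance premium: $169.24
Total deductions = $57.57 + $195.74 + $139.86 + $25.43 + $673.89 + $20.97 + $169.24 = $1,282.70
Net pay = $2,796.28 − $1,282.70 = $1,513.58

$1,513.58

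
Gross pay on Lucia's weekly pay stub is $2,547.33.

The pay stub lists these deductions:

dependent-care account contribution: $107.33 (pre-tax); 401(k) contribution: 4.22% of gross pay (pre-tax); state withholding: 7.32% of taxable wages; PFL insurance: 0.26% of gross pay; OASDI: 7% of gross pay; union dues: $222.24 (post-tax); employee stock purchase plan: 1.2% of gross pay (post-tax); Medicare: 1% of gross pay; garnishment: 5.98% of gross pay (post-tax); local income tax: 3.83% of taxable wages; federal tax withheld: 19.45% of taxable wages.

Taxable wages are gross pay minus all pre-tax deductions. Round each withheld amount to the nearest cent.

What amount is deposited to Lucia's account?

$1,003.22

Dependent-care account contribution: $107.33
401(k) contribution: $2,547.33 × 0.0422 = $107.50
Pre-tax total = $107.33 + $107.50 = $214.83
Taxable wages = $2,547.33 − $214.83 = $2,332.50
State withholding: $2,332.50 × 0.0732 = $170.74
Local income tax: $2,332.50 × 0.0383 = $89.33
Federal tax withheld: $2,332.50 × 0.1945 = $453.67
Medicare: $2,547.33 × 0.01 = $25.47
OASDI: $2,547.33 × 0.07 = $178.31
PFL insurance: $2,547.33 × 0.0026 = $6.62
Employee stock purchase plan: $2,547.33 × 0.012 = $30.57
Union dues: $222.24
Garnishment: $2,547.33 × 0.0598 = $152.33
Total deductions = $107.33 + $107.50 + $170.74 + $89.33 + $453.67 + $25.47 + $178.31 + $6.62 + $30.57 + $222.24 + $152.33 = $1,544.11
Net pay = $2,547.33 − $1,544.11 = $1,003.22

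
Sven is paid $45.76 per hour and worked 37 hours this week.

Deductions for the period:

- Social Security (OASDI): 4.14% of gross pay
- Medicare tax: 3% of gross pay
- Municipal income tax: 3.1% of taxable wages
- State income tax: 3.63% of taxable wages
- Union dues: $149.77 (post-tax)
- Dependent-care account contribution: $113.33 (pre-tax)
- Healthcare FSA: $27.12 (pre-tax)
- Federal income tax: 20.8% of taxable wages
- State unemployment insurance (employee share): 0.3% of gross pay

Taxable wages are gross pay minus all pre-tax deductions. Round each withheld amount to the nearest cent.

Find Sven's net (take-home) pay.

Gross pay: 37 × $45.76 = $1693.12
Healthcare FSA: $27.12
Dependent-care account contribution: $113.33
Pre-tax total = $27.12 + $113.33 = $140.45
Taxable wages = $1693.12 − $140.45 = $1552.67
Federal income tax: $1552.67 × 0.208 = $322.96
State income tax: $1552.67 × 0.0363 = $56.36
Municipal income tax: $1552.67 × 0.031 = $48.13
Social Security (OASDI): $1693.12 × 0.0414 = $70.10
Medicare tax: $1693.12 × 0.03 = $50.79
State unemployment insurance (employee share): $1693.12 × 0.003 = $5.08
Union dues: $149.77
Total deductions = $27.12 + $113.33 + $322.96 + $56.36 + $48.13 + $70.10 + $50.79 + $5.08 + $149.77 = $843.64
Net pay = $1693.12 − $843.64 = $849.48

$849.48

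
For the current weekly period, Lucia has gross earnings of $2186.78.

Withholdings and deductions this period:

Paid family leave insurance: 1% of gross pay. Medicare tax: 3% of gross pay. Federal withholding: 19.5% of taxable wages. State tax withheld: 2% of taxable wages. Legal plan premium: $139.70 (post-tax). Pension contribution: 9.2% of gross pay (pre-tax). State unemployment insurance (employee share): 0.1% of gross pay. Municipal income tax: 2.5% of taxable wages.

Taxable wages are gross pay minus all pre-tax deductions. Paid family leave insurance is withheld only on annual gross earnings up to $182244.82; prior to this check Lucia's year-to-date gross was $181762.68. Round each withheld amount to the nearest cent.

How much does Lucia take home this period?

Pension contribution: $2186.78 × 0.092 = $201.18
Taxable wages = $2186.78 − $201.18 = $1985.60
State tax withheld: $1985.60 × 0.02 = $39.71
Municipal income tax: $1985.60 × 0.025 = $49.64
Federal withholding: $1985.60 × 0.195 = $387.19
State unemployment insurance (employee share): $2186.78 × 0.001 = $2.19
Paid family leave insurance: only $182244.82 − $181762.68 = $482.14 of this check is subject → $482.14 × 0.01 = $4.82
Medicare tax: $2186.78 × 0.03 = $65.60
Legal plan premium: $139.70
Total deductions = $201.18 + $39.71 + $49.64 + $387.19 + $2.19 + $4.82 + $65.60 + $139.70 = $890.03
Net pay = $2186.78 − $890.03 = $1296.75

$1296.75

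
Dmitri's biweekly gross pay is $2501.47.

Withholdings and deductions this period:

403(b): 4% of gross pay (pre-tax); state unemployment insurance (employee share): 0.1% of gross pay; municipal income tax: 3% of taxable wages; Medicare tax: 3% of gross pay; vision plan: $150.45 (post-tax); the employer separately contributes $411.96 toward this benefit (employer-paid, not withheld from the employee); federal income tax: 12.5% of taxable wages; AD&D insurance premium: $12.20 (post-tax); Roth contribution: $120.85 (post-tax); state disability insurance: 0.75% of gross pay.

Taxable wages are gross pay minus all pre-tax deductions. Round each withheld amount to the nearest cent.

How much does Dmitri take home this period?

$1649.39

403(b): $2501.47 × 0.04 = $100.06
Taxable wages = $2501.47 − $100.06 = $2401.41
Federal income tax: $2401.41 × 0.125 = $300.18
Municipal income tax: $2401.41 × 0.03 = $72.04
State disability insurance: $2501.47 × 0.0075 = $18.76
Medicare tax: $2501.47 × 0.03 = $75.04
State unemployment insurance (employee share): $2501.47 × 0.001 = $2.50
Roth contribution: $120.85
AD&D insurance premium: $12.20
Vision plan: $150.45
(Employer's $411.96 toward vision plan is not withheld from the employee.)
Total deductions = $100.06 + $300.18 + $72.04 + $18.76 + $75.04 + $2.50 + $120.85 + $12.20 + $150.45 = $852.08
Net pay = $2501.47 − $852.08 = $1649.39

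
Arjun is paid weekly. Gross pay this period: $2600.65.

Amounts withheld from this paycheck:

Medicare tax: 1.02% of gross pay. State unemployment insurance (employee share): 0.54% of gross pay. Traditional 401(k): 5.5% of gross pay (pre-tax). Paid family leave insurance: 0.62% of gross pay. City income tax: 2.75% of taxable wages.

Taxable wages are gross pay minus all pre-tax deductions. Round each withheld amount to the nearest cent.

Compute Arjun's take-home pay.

Traditional 401(k): $2600.65 × 0.055 = $143.04
Taxable wages = $2600.65 − $143.04 = $2457.61
City income tax: $2457.61 × 0.0275 = $67.58
Medicare tax: $2600.65 × 0.0102 = $26.53
State unemployment insurance (employee share): $2600.65 × 0.0054 = $14.04
Paid family leave insurance: $2600.65 × 0.0062 = $16.12
Total deductions = $143.04 + $67.58 + $26.53 + $14.04 + $16.12 = $267.31
Net pay = $2600.65 − $267.31 = $2333.34

$2333.34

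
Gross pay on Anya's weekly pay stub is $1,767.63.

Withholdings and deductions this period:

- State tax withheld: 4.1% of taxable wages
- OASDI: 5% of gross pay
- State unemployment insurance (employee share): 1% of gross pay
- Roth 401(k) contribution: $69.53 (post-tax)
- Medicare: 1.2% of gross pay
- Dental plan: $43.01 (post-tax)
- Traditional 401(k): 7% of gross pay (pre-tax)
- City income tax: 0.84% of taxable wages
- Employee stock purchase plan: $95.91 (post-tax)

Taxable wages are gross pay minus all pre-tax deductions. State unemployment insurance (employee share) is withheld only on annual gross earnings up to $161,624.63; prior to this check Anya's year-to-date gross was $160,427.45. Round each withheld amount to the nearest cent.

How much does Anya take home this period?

Traditional 401(k): $1,767.63 × 0.07 = $123.73
Taxable wages = $1,767.63 − $123.73 = $1,643.90
City income tax: $1,643.90 × 0.0084 = $13.81
State tax withheld: $1,643.90 × 0.041 = $67.40
OASDI: $1,767.63 × 0.05 = $88.38
State unemployment insurance (employee share): only $161,624.63 − $160,427.45 = $1,197.18 of this check is subject → $1,197.18 × 0.01 = $11.97
Medicare: $1,767.63 × 0.012 = $21.21
Roth 401(k) contribution: $69.53
Dental plan: $43.01
Employee stock purchase plan: $95.91
Total deductions = $123.73 + $13.81 + $67.40 + $88.38 + $11.97 + $21.21 + $69.53 + $43.01 + $95.91 = $534.95
Net pay = $1,767.63 − $534.95 = $1,232.68

$1,232.68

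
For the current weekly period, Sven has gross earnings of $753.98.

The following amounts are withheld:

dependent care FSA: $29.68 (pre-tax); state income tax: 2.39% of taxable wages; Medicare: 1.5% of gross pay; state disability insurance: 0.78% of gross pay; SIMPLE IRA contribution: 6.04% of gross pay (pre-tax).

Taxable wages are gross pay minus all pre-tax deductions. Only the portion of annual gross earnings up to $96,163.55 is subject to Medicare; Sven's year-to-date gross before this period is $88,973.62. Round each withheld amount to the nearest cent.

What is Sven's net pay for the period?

SIMPLE IRA contribution: $753.98 × 0.0604 = $45.54
Dependent care FSA: $29.68
Pre-tax total = $45.54 + $29.68 = $75.22
Taxable wages = $753.98 − $75.22 = $678.76
State income tax: $678.76 × 0.0239 = $16.22
State disability insurance: $753.98 × 0.0078 = $5.88
Medicare: cap not yet reached, full $753.98 is subject → $753.98 × 0.015 = $11.31
Total deductions = $45.54 + $29.68 + $16.22 + $5.88 + $11.31 = $108.63
Net pay = $753.98 − $108.63 = $645.35

$645.35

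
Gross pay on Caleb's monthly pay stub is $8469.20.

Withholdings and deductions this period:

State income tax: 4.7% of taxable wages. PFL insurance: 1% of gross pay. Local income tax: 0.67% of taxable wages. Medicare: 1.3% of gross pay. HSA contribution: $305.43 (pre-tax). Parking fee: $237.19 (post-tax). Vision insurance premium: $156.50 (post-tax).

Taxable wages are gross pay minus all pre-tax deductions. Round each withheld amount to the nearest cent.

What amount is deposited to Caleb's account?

HSA contribution: $305.43
Taxable wages = $8469.20 − $305.43 = $8163.77
State income tax: $8163.77 × 0.047 = $383.70
Local income tax: $8163.77 × 0.0067 = $54.70
PFL insurance: $8469.20 × 0.01 = $84.69
Medicare: $8469.20 × 0.013 = $110.10
Vision insurance premium: $156.50
Parking fee: $237.19
Total deductions = $305.43 + $383.70 + $54.70 + $84.69 + $110.10 + $156.50 + $237.19 = $1332.31
Net pay = $8469.20 − $1332.31 = $7136.89

$7136.89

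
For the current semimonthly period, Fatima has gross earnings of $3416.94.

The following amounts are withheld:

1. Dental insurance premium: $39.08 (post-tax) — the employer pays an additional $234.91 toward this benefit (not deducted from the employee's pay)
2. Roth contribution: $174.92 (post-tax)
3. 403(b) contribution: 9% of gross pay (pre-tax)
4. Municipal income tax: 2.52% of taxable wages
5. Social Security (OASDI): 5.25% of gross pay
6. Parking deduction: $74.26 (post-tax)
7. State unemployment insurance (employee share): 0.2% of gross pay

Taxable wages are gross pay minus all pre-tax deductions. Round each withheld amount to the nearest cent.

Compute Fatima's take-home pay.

$2556.58

403(b) contribution: $3416.94 × 0.09 = $307.52
Taxable wages = $3416.94 − $307.52 = $3109.42
Municipal income tax: $3109.42 × 0.0252 = $78.36
State unemployment insurance (employee share): $3416.94 × 0.002 = $6.83
Social Security (OASDI): $3416.94 × 0.0525 = $179.39
Parking deduction: $74.26
Dental insurance premium: $39.08
Roth contribution: $174.92
(Employer's $234.91 toward dental insurance premium is not withheld from the employee.)
Total deductions = $307.52 + $78.36 + $6.83 + $179.39 + $74.26 + $39.08 + $174.92 = $860.36
Net pay = $3416.94 − $860.36 = $2556.58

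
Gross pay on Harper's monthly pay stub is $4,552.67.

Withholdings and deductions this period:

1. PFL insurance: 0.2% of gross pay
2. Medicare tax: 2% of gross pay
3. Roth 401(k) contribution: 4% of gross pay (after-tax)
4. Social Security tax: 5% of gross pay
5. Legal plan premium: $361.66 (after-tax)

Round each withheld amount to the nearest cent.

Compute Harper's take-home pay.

PFL insurance: $4,552.67 × 0.002 = $9.11
Medicare tax: $4,552.67 × 0.02 = $91.05
Social Security tax: $4,552.67 × 0.05 = $227.63
Roth 401(k) contribution: $4,552.67 × 0.04 = $182.11
Legal plan premium: $361.66
Total deductions = $9.11 + $91.05 + $227.63 + $182.11 + $361.66 = $871.56
Net pay = $4,552.67 − $871.56 = $3,681.11

$3,681.11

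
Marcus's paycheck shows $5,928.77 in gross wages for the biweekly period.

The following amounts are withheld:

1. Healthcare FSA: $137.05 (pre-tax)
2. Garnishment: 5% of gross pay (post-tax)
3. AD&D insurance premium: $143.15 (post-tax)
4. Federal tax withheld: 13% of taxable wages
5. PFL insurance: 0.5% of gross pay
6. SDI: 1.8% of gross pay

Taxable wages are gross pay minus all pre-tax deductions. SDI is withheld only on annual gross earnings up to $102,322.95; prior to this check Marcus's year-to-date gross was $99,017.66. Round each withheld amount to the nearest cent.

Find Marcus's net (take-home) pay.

$4,510.07

Healthcare FSA: $137.05
Taxable wages = $5,928.77 − $137.05 = $5,791.72
Federal tax withheld: $5,791.72 × 0.13 = $752.92
PFL insurance: $5,928.77 × 0.005 = $29.64
SDI: only $102,322.95 − $99,017.66 = $3,305.29 of this check is subject → $3,305.29 × 0.018 = $59.50
Garnishment: $5,928.77 × 0.05 = $296.44
AD&D insurance premium: $143.15
Total deductions = $137.05 + $752.92 + $29.64 + $59.50 + $296.44 + $143.15 = $1,418.70
Net pay = $5,928.77 − $1,418.70 = $4,510.07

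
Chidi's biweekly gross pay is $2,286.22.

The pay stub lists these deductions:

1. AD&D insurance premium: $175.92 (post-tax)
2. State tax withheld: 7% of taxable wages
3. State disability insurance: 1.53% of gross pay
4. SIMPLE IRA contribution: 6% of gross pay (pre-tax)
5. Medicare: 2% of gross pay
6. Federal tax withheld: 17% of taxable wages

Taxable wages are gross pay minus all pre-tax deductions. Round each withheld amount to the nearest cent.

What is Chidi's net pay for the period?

SIMPLE IRA contribution: $2,286.22 × 0.06 = $137.17
Taxable wages = $2,286.22 − $137.17 = $2,149.05
State tax withheld: $2,149.05 × 0.07 = $150.43
Federal tax withheld: $2,149.05 × 0.17 = $365.34
State disability insurance: $2,286.22 × 0.0153 = $34.98
Medicare: $2,286.22 × 0.02 = $45.72
AD&D insurance premium: $175.92
Total deductions = $137.17 + $150.43 + $365.34 + $34.98 + $45.72 + $175.92 = $909.56
Net pay = $2,286.22 − $909.56 = $1,376.66

$1,376.66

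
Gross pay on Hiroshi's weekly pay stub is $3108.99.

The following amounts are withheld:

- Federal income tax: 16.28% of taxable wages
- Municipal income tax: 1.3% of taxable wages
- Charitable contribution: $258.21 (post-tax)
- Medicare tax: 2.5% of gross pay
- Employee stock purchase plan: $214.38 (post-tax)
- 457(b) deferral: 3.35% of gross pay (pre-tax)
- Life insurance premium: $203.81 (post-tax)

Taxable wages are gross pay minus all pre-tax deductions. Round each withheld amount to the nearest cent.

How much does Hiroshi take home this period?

$1722.47

457(b) deferral: $3108.99 × 0.0335 = $104.15
Taxable wages = $3108.99 − $104.15 = $3004.84
Federal income tax: $3004.84 × 0.1628 = $489.19
Municipal income tax: $3004.84 × 0.013 = $39.06
Medicare tax: $3108.99 × 0.025 = $77.72
Life insurance premium: $203.81
Charitable contribution: $258.21
Employee stock purchase plan: $214.38
Total deductions = $104.15 + $489.19 + $39.06 + $77.72 + $203.81 + $258.21 + $214.38 = $1386.52
Net pay = $3108.99 − $1386.52 = $1722.47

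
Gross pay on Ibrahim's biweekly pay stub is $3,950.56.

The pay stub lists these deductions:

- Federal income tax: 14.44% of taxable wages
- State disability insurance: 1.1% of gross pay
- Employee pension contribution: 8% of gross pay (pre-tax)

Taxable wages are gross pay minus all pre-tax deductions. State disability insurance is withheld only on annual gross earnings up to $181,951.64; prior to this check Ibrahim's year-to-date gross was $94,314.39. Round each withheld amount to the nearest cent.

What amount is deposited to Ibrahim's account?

$3,066.24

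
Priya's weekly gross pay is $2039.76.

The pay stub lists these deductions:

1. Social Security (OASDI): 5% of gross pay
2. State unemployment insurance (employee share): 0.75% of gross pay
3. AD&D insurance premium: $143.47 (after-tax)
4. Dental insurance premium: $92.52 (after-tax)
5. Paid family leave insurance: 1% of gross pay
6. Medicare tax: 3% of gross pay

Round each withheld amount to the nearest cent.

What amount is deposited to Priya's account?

State unemployment insurance (employee share): $2039.76 × 0.0075 = $15.30
Social Security (OASDI): $2039.76 × 0.05 = $101.99
Medicare tax: $2039.76 × 0.03 = $61.19
Paid family leave insurance: $2039.76 × 0.01 = $20.40
AD&D insurance premium: $143.47
Dental insurance premium: $92.52
Total deductions = $15.30 + $101.99 + $61.19 + $20.40 + $143.47 + $92.52 = $434.87
Net pay = $2039.76 − $434.87 = $1604.89

$1604.89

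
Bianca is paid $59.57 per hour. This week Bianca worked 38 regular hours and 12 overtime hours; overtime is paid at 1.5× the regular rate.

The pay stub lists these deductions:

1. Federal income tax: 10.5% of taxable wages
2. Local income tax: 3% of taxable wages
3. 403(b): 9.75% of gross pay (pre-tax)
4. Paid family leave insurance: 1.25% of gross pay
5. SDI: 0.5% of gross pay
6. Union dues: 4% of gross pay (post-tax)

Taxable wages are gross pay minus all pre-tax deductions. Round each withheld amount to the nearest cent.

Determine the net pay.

$2,412.41

Regular pay: 38 × $59.57 = $2,263.66
Overtime pay: 12 × $59.57 × 1.5 = $1,072.26
Gross pay = $2,263.66 + $1,072.26 = $3,335.92
403(b): $3,335.92 × 0.0975 = $325.25
Taxable wages = $3,335.92 − $325.25 = $3,010.67
Federal income tax: $3,010.67 × 0.105 = $316.12
Local income tax: $3,010.67 × 0.03 = $90.32
SDI: $3,335.92 × 0.005 = $16.68
Paid family leave insurance: $3,335.92 × 0.0125 = $41.70
Union dues: $3,335.92 × 0.04 = $133.44
Total deductions = $325.25 + $316.12 + $90.32 + $16.68 + $41.70 + $133.44 = $923.51
Net pay = $3,335.92 − $923.51 = $2,412.41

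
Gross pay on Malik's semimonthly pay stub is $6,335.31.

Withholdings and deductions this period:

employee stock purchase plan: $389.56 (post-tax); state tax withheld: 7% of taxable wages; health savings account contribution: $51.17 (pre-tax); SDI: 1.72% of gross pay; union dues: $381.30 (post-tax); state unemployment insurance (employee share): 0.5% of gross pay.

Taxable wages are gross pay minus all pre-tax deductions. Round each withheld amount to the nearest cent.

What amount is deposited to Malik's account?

Health savings account contribution: $51.17
Taxable wages = $6,335.31 − $51.17 = $6,284.14
State tax withheld: $6,284.14 × 0.07 = $439.89
SDI: $6,335.31 × 0.0172 = $108.97
State unemployment insurance (employee share): $6,335.31 × 0.005 = $31.68
Union dues: $381.30
Employee stock purchase plan: $389.56
Total deductions = $51.17 + $439.89 + $108.97 + $31.68 + $381.30 + $389.56 = $1,402.57
Net pay = $6,335.31 − $1,402.57 = $4,932.74

$4,932.74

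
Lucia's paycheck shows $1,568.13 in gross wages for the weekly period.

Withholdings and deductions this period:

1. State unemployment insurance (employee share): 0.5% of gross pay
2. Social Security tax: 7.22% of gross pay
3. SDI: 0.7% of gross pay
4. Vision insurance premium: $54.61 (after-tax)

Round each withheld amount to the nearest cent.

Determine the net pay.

$1,381.48

SDI: $1,568.13 × 0.007 = $10.98
State unemployment insurance (employee share): $1,568.13 × 0.005 = $7.84
Social Security tax: $1,568.13 × 0.0722 = $113.22
Vision insurance premium: $54.61
Total deductions = $10.98 + $7.84 + $113.22 + $54.61 = $186.65
Net pay = $1,568.13 − $186.65 = $1,381.48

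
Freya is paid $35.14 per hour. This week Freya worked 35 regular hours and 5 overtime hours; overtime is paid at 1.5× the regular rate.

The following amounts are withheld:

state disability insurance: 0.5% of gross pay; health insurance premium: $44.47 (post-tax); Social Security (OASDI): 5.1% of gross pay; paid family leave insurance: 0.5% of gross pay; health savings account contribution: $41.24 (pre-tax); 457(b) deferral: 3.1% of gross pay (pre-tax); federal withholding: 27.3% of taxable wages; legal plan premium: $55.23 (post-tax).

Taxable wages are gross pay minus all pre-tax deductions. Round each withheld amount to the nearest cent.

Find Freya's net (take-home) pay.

$831.29

Regular pay: 35 × $35.14 = $1,229.90
Overtime pay: 5 × $35.14 × 1.5 = $263.55
Gross pay = $1,229.90 + $263.55 = $1,493.45
457(b) deferral: $1,493.45 × 0.031 = $46.30
Health savings account contribution: $41.24
Pre-tax total = $46.30 + $41.24 = $87.54
Taxable wages = $1,493.45 − $87.54 = $1,405.91
Federal withholding: $1,405.91 × 0.273 = $383.81
Paid family leave insurance: $1,493.45 × 0.005 = $7.47
Social Security (OASDI): $1,493.45 × 0.051 = $76.17
State disability insurance: $1,493.45 × 0.005 = $7.47
Health insurance premium: $44.47
Legal plan premium: $55.23
Total deductions = $46.30 + $41.24 + $383.81 + $7.47 + $76.17 + $7.47 + $44.47 + $55.23 = $662.16
Net pay = $1,493.45 − $662.16 = $831.29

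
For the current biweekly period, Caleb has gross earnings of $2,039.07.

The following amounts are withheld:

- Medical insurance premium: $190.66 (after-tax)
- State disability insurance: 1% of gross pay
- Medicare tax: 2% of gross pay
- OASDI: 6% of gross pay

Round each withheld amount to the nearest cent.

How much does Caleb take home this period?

Medicare tax: $2,039.07 × 0.02 = $40.78
State disability insurance: $2,039.07 × 0.01 = $20.39
OASDI: $2,039.07 × 0.06 = $122.34
Medical insurance premium: $190.66
Total deductions = $40.78 + $20.39 + $122.34 + $190.66 = $374.17
Net pay = $2,039.07 − $374.17 = $1,664.90

$1,664.90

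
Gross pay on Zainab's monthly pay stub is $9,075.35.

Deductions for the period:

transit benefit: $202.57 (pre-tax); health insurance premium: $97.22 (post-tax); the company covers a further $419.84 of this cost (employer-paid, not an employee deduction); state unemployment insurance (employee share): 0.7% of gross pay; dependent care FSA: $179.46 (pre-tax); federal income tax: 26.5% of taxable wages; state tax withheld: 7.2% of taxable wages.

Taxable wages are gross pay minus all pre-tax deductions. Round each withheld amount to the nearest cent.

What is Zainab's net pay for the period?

Transit benefit: $202.57
Dependent care FSA: $179.46
Pre-tax total = $202.57 + $179.46 = $382.03
Taxable wages = $9,075.35 − $382.03 = $8,693.32
State tax withheld: $8,693.32 × 0.072 = $625.92
Federal income tax: $8,693.32 × 0.265 = $2,303.73
State unemployment insurance (employee share): $9,075.35 × 0.007 = $63.53
Health insurance premium: $97.22
(Employer's $419.84 toward health insurance premium is not withheld from the employee.)
Total deductions = $202.57 + $179.46 + $625.92 + $2,303.73 + $63.53 + $97.22 = $3,472.43
Net pay = $9,075.35 − $3,472.43 = $5,602.92

$5,602.92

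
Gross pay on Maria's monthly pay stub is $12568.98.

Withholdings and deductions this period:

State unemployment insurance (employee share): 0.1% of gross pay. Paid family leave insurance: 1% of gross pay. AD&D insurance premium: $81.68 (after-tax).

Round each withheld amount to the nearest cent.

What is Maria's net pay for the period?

$12349.04

State unemployment insurance (employee share): $12568.98 × 0.001 = $12.57
Paid family leave insurance: $12568.98 × 0.01 = $125.69
AD&D insurance premium: $81.68
Total deductions = $12.57 + $125.69 + $81.68 = $219.94
Net pay = $12568.98 − $219.94 = $12349.04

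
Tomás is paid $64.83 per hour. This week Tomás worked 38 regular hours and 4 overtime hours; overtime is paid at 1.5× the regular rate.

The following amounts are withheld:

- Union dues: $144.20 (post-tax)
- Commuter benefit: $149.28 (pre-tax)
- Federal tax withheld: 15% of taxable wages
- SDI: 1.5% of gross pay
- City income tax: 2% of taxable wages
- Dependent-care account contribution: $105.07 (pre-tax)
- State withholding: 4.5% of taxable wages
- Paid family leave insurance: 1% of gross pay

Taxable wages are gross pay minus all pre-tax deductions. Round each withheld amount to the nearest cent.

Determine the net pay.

$1824.04

Regular pay: 38 × $64.83 = $2463.54
Overtime pay: 4 × $64.83 × 1.5 = $388.98
Gross pay = $2463.54 + $388.98 = $2852.52
Dependent-care account contribution: $105.07
Commuter benefit: $149.28
Pre-tax total = $105.07 + $149.28 = $254.35
Taxable wages = $2852.52 − $254.35 = $2598.17
City income tax: $2598.17 × 0.02 = $51.96
State withholding: $2598.17 × 0.045 = $116.92
Federal tax withheld: $2598.17 × 0.15 = $389.73
Paid family leave insurance: $2852.52 × 0.01 = $28.53
SDI: $2852.52 × 0.015 = $42.79
Union dues: $144.20
Total deductions = $105.07 + $149.28 + $51.96 + $116.92 + $389.73 + $28.53 + $42.79 + $144.20 = $1028.48
Net pay = $2852.52 − $1028.48 = $1824.04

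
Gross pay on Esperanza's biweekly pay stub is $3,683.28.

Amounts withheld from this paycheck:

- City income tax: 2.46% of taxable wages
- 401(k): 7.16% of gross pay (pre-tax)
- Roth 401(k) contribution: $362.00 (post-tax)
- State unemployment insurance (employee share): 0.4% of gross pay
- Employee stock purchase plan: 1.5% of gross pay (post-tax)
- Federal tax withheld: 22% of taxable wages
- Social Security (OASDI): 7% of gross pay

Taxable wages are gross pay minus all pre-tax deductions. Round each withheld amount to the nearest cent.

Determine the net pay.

$1,893.33

401(k): $3,683.28 × 0.0716 = $263.72
Taxable wages = $3,683.28 − $263.72 = $3,419.56
City income tax: $3,419.56 × 0.0246 = $84.12
Federal tax withheld: $3,419.56 × 0.22 = $752.30
State unemployment insurance (employee share): $3,683.28 × 0.004 = $14.73
Social Security (OASDI): $3,683.28 × 0.07 = $257.83
Roth 401(k) contribution: $362.00
Employee stock purchase plan: $3,683.28 × 0.015 = $55.25
Total deductions = $263.72 + $84.12 + $752.30 + $14.73 + $257.83 + $362.00 + $55.25 = $1,789.95
Net pay = $3,683.28 − $1,789.95 = $1,893.33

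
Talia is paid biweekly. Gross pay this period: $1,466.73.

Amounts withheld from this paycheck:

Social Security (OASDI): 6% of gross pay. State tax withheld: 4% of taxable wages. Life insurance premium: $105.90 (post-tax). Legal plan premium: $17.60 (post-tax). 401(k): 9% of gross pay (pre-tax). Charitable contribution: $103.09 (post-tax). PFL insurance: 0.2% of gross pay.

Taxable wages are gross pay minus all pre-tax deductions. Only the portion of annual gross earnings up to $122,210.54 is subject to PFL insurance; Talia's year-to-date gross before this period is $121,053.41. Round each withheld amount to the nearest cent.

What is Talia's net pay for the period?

401(k): $1,466.73 × 0.09 = $132.01
Taxable wages = $1,466.73 − $132.01 = $1,334.72
State tax withheld: $1,334.72 × 0.04 = $53.39
PFL insurance: only $122,210.54 − $121,053.41 = $1,157.13 of this check is subject → $1,157.13 × 0.002 = $2.31
Social Security (OASDI): $1,466.73 × 0.06 = $88.00
Charitable contribution: $103.09
Life insurance premium: $105.90
Legal plan premium: $17.60
Total deductions = $132.01 + $53.39 + $2.31 + $88.00 + $103.09 + $105.90 + $17.60 = $502.30
Net pay = $1,466.73 − $502.30 = $964.43

$964.43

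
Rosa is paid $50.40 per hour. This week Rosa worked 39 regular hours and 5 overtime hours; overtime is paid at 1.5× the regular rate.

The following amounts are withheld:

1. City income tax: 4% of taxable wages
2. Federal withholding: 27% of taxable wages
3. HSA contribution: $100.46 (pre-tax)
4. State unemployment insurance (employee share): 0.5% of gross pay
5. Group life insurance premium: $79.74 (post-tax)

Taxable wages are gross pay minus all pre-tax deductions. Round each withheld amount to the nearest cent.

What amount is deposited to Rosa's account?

Regular pay: 39 × $50.40 = $1,965.60
Overtime pay: 5 × $50.40 × 1.5 = $378.00
Gross pay = $1,965.60 + $378.00 = $2,343.60
HSA contribution: $100.46
Taxable wages = $2,343.60 − $100.46 = $2,243.14
Federal withholding: $2,243.14 × 0.27 = $605.65
City income tax: $2,243.14 × 0.04 = $89.73
State unemployment insurance (employee share): $2,343.60 × 0.005 = $11.72
Group life insurance premium: $79.74
Total deductions = $100.46 + $605.65 + $89.73 + $11.72 + $79.74 = $887.30
Net pay = $2,343.60 − $887.30 = $1,456.30

$1,456.30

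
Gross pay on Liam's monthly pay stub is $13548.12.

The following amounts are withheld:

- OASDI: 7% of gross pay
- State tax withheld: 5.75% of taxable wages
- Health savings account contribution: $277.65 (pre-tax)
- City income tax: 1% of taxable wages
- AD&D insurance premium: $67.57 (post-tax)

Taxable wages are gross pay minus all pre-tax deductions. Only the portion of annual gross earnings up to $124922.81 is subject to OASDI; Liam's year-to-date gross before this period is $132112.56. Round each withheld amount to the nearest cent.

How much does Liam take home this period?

$12307.15

Health savings account contribution: $277.65
Taxable wages = $13548.12 − $277.65 = $13270.47
City income tax: $13270.47 × 0.01 = $132.70
State tax withheld: $13270.47 × 0.0575 = $763.05
OASDI: annual cap $124922.81 already reached (YTD $132112.56), so $0.00
AD&D insurance premium: $67.57
Total deductions = $277.65 + $132.70 + $763.05 + $0.00 + $67.57 = $1240.97
Net pay = $13548.12 − $1240.97 = $12307.15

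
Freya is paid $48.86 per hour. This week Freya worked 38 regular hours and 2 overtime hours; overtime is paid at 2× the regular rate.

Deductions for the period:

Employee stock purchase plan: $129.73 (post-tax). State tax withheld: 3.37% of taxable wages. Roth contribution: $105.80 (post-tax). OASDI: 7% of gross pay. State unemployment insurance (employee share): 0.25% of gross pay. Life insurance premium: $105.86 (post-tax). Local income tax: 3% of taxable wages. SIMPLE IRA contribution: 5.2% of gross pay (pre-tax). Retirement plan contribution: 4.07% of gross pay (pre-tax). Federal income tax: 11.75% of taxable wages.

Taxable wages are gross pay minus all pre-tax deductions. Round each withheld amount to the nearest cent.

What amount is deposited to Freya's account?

Regular pay: 38 × $48.86 = $1,856.68
Overtime pay: 2 × $48.86 × 2 = $195.44
Gross pay = $1,856.68 + $195.44 = $2,052.12
Retirement plan contribution: $2,052.12 × 0.0407 = $83.52
SIMPLE IRA contribution: $2,052.12 × 0.052 = $106.71
Pre-tax total = $83.52 + $106.71 = $190.23
Taxable wages = $2,052.12 − $190.23 = $1,861.89
State tax withheld: $1,861.89 × 0.0337 = $62.75
Local income tax: $1,861.89 × 0.03 = $55.86
Federal income tax: $1,861.89 × 0.1175 = $218.77
OASDI: $2,052.12 × 0.07 = $143.65
State unemployment insurance (employee share): $2,052.12 × 0.0025 = $5.13
Roth contribution: $105.80
Life insurance premium: $105.86
Employee stock purchase plan: $129.73
Total deductions = $83.52 + $106.71 + $62.75 + $55.86 + $218.77 + $143.65 + $5.13 + $105.80 + $105.86 + $129.73 = $1,017.78
Net pay = $2,052.12 − $1,017.78 = $1,034.34

$1,034.34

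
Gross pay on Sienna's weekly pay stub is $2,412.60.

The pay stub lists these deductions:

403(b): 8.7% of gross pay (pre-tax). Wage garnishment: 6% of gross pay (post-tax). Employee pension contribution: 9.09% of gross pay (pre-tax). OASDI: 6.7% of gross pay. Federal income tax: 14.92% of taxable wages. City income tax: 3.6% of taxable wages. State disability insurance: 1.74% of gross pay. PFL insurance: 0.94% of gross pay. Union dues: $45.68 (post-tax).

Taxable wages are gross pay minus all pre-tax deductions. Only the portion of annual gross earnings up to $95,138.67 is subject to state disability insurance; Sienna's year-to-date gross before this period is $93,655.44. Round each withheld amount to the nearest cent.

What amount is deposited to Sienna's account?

Employee pension contribution: $2,412.60 × 0.0909 = $219.31
403(b): $2,412.60 × 0.087 = $209.90
Pre-tax total = $219.31 + $209.90 = $429.21
Taxable wages = $2,412.60 − $429.21 = $1,983.39
City income tax: $1,983.39 × 0.036 = $71.40
Federal income tax: $1,983.39 × 0.1492 = $295.92
PFL insurance: $2,412.60 × 0.0094 = $22.68
OASDI: $2,412.60 × 0.067 = $161.64
State disability insurance: only $95,138.67 − $93,655.44 = $1,483.23 of this check is subject → $1,483.23 × 0.0174 = $25.81
Union dues: $45.68
Wage garnishment: $2,412.60 × 0.06 = $144.76
Total deductions = $219.31 + $209.90 + $71.40 + $295.92 + $22.68 + $161.64 + $25.81 + $45.68 + $144.76 = $1,197.10
Net pay = $2,412.60 − $1,197.10 = $1,215.50

$1,215.50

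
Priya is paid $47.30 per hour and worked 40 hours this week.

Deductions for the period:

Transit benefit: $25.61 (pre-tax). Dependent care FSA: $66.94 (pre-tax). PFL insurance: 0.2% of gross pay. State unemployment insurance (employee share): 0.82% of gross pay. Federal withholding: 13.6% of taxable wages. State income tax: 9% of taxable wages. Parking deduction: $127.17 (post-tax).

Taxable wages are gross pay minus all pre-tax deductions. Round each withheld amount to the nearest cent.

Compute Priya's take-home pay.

$1,246.31

Gross pay: 40 × $47.30 = $1,892.00
Transit benefit: $25.61
Dependent care FSA: $66.94
Pre-tax total = $25.61 + $66.94 = $92.55
Taxable wages = $1,892.00 − $92.55 = $1,799.45
State income tax: $1,799.45 × 0.09 = $161.95
Federal withholding: $1,799.45 × 0.136 = $244.73
State unemployment insurance (employee share): $1,892.00 × 0.0082 = $15.51
PFL insurance: $1,892.00 × 0.002 = $3.78
Parking deduction: $127.17
Total deductions = $25.61 + $66.94 + $161.95 + $244.73 + $15.51 + $3.78 + $127.17 = $645.69
Net pay = $1,892.00 − $645.69 = $1,246.31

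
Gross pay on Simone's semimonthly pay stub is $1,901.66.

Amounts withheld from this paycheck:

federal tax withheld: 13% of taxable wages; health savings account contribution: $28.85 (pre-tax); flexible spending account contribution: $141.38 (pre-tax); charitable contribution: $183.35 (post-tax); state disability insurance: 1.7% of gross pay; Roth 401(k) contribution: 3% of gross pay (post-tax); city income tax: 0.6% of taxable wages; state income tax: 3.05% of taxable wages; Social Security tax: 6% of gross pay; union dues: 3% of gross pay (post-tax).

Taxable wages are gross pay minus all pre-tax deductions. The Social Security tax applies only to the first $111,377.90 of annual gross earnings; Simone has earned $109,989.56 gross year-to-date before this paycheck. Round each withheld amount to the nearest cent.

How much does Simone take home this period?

$1,030.06

Health savings account contribution: $28.85
Flexible spending account contribution: $141.38
Pre-tax total = $28.85 + $141.38 = $170.23
Taxable wages = $1,901.66 − $170.23 = $1,731.43
Federal tax withheld: $1,731.43 × 0.13 = $225.09
City income tax: $1,731.43 × 0.006 = $10.39
State income tax: $1,731.43 × 0.0305 = $52.81
State disability insurance: $1,901.66 × 0.017 = $32.33
Social Security tax: only $111,377.90 − $109,989.56 = $1,388.34 of this check is subject → $1,388.34 × 0.06 = $83.30
Union dues: $1,901.66 × 0.03 = $57.05
Roth 401(k) contribution: $1,901.66 × 0.03 = $57.05
Charitable contribution: $183.35
Total deductions = $28.85 + $141.38 + $225.09 + $10.39 + $52.81 + $32.33 + $83.30 + $57.05 + $57.05 + $183.35 = $871.60
Net pay = $1,901.66 − $871.60 = $1,030.06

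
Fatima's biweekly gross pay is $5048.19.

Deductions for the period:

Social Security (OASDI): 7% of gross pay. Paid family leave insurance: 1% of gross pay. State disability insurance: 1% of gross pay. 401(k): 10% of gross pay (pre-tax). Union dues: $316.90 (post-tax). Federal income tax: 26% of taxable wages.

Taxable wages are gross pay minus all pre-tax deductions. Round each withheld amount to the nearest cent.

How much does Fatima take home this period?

$2590.86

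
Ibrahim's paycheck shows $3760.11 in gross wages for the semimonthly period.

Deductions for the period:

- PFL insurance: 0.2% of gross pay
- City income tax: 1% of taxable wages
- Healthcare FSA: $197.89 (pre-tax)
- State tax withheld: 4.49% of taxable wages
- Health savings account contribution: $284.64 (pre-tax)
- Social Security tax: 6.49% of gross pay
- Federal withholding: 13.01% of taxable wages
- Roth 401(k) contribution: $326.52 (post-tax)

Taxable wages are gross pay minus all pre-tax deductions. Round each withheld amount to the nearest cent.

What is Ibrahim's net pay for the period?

$2093.16

Healthcare FSA: $197.89
Health savings account contribution: $284.64
Pre-tax total = $197.89 + $284.64 = $482.53
Taxable wages = $3760.11 − $482.53 = $3277.58
Federal withholding: $3277.58 × 0.1301 = $426.41
State tax withheld: $3277.58 × 0.0449 = $147.16
City income tax: $3277.58 × 0.01 = $32.78
Social Security tax: $3760.11 × 0.0649 = $244.03
PFL insurance: $3760.11 × 0.002 = $7.52
Roth 401(k) contribution: $326.52
Total deductions = $197.89 + $284.64 + $426.41 + $147.16 + $32.78 + $244.03 + $7.52 + $326.52 = $1666.95
Net pay = $3760.11 − $1666.95 = $2093.16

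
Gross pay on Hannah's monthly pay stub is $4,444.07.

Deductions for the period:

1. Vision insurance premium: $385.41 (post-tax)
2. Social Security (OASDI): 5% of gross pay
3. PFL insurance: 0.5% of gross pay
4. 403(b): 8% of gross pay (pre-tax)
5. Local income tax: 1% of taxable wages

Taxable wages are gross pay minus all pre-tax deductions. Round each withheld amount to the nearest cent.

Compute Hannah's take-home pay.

$3,417.82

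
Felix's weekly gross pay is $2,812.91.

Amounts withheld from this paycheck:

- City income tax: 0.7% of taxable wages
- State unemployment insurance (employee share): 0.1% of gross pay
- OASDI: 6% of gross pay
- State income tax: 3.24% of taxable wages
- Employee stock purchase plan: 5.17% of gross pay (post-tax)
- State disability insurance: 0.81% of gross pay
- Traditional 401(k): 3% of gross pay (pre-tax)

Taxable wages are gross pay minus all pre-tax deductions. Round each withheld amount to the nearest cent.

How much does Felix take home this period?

Traditional 401(k): $2,812.91 × 0.03 = $84.39
Taxable wages = $2,812.91 − $84.39 = $2,728.52
State income tax: $2,728.52 × 0.0324 = $88.40
City income tax: $2,728.52 × 0.007 = $19.10
OASDI: $2,812.91 × 0.06 = $168.77
State unemployment insurance (employee share): $2,812.91 × 0.001 = $2.81
State disability insurance: $2,812.91 × 0.0081 = $22.78
Employee stock purchase plan: $2,812.91 × 0.0517 = $145.43
Total deductions = $84.39 + $88.40 + $19.10 + $168.77 + $2.81 + $22.78 + $145.43 = $531.68
Net pay = $2,812.91 − $531.68 = $2,281.23

$2,281.23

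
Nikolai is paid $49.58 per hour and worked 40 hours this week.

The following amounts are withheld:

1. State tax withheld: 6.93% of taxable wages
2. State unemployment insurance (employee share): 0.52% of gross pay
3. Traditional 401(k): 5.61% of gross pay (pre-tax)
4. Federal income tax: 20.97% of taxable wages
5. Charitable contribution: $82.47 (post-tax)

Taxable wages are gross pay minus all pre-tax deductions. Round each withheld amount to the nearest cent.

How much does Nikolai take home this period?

$1,256.88

Gross pay: 40 × $49.58 = $1,983.20
Traditional 401(k): $1,983.20 × 0.0561 = $111.26
Taxable wages = $1,983.20 − $111.26 = $1,871.94
Federal income tax: $1,871.94 × 0.2097 = $392.55
State tax withheld: $1,871.94 × 0.0693 = $129.73
State unemployment insurance (employee share): $1,983.20 × 0.0052 = $10.31
Charitable contribution: $82.47
Total deductions = $111.26 + $392.55 + $129.73 + $10.31 + $82.47 = $726.32
Net pay = $1,983.20 − $726.32 = $1,256.88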